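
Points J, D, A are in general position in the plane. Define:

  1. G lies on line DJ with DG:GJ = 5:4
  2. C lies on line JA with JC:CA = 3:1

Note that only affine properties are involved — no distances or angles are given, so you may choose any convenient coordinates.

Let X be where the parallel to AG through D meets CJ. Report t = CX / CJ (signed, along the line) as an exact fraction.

Set J = (0, 0), D = (1, 0), A = (0, 1); any affine frame gives the same invariant.
1. G lies on line DJ with DG:GJ = 5:4 ⇒ G = (4/9, 0)
2. C lies on line JA with JC:CA = 3:1 ⇒ C = (0, 3/4)
through D parallel to AG: direction (4/9, -1); meets CJ at X = (0, 9/4)
X = C + t·(J−C) with t = -2

t = -2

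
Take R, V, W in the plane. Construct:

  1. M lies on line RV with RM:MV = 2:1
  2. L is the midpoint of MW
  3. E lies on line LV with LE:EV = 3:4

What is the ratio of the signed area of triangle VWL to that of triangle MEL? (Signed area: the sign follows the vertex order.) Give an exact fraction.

Set R = (0, 0), V = (1, 0), W = (0, 1); any affine frame gives the same invariant.
1. M lies on line RV with RM:MV = 2:1 ⇒ M = (2/3, 0)
2. L is the midpoint of MW ⇒ L = (1/3, 1/2)
3. E lies on line LV with LE:EV = 3:4 ⇒ E = (13/21, 2/7)
2·[VWL] = 1/6, 2·[MEL] = 1/14
[VWL]:[MEL] = 1/6:1/14 = 7/3

[VWL]:[MEL] = 7/3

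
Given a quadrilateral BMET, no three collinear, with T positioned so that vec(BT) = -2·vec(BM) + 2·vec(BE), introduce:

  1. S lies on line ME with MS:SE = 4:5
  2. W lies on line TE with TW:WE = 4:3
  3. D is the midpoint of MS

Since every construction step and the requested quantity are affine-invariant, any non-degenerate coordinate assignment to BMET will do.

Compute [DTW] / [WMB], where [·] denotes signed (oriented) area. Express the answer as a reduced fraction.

Choose coordinates B = (0, 0), M = (1, 0), E = (0, 1), T = (-2, 2).
1. S lies on line ME with MS:SE = 4:5 ⇒ S = (5/9, 4/9)
2. W lies on line TE with TW:WE = 4:3 ⇒ W = (-6/7, 10/7)
3. D is the midpoint of MS ⇒ D = (7/9, 2/9)
2·[DTW] = -4/9, 2·[WMB] = -10/7
[DTW]:[WMB] = -4/9:-10/7 = 14/45

[DTW]:[WMB] = 14/45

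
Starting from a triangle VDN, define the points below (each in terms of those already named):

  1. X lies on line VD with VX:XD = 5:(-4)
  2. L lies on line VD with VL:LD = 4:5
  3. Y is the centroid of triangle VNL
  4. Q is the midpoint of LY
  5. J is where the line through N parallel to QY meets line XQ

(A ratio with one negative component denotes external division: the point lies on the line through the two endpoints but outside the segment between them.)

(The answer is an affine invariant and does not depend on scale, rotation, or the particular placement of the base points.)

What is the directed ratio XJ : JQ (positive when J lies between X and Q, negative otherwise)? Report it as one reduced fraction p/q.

XJ:JQ = 37/4

Work in coordinates with V = (0, 0), D = (1, 0), N = (0, 1).
1. X lies on line VD with VX:XD = 5:(-4) ⇒ X = (5, 0)
2. L lies on line VD with VL:LD = 4:5 ⇒ L = (4/9, 0)
3. Y is the centroid of triangle VNL ⇒ Y = (4/27, 1/3)
4. Q is the midpoint of LY ⇒ Q = (8/27, 1/6)
5. J is where the line through N parallel to QY meets line XQ ⇒ J = (836/1107, 37/246)
J = X + t·(Q−X) with t = 37/41, so XJ:JQ = t:(1−t) = 37/41:4/41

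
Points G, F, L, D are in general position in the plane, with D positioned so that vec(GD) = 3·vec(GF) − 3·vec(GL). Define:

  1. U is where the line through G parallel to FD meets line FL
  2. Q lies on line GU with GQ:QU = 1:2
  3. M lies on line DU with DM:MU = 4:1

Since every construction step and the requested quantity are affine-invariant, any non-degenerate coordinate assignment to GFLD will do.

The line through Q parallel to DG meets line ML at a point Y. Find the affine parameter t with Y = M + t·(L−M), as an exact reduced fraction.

t = -7/3

Choose coordinates G = (0, 0), F = (1, 0), L = (0, 1), D = (3, -3).
1. U is where the line through G parallel to FD meets line FL ⇒ U = (-2, 3)
2. Q lies on line GU with GQ:QU = 1:2 ⇒ Q = (-2/3, 1)
3. M lies on line DU with DM:MU = 4:1 ⇒ M = (-1, 9/5)
through Q parallel to DG: direction (-3, 3); meets ML at Y = (-10/3, 11/3)
Y = M + t·(L−M) with t = -7/3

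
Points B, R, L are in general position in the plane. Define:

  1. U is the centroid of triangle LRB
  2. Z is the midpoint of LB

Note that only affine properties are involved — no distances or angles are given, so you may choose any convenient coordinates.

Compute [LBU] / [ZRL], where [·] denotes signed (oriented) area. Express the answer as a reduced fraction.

[LBU]:[ZRL] = 2/3

Assign B = (0, 0), R = (1, 0), L = (0, 1) — the answer is frame-independent, so this choice is without loss of generality.
1. U is the centroid of triangle LRB ⇒ U = (1/3, 1/3)
2. Z is the midpoint of LB ⇒ Z = (0, 1/2)
2·[LBU] = 1/3, 2·[ZRL] = 1/2
[LBU]:[ZRL] = 1/3:1/2 = 2/3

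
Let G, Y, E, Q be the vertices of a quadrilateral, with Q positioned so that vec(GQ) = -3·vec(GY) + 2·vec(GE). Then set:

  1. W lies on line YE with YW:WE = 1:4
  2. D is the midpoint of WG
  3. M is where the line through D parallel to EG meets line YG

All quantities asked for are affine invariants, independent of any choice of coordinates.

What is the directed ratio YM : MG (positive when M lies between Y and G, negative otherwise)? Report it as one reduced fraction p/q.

Assign G = (0, 0), Y = (1, 0), E = (0, 1), Q = (-3, 2) — the answer is frame-independent, so this choice is without loss of generality.
1. W lies on line YE with YW:WE = 1:4 ⇒ W = (4/5, 1/5)
2. D is the midpoint of WG ⇒ D = (2/5, 1/10)
3. M is where the line through D parallel to EG meets line YG ⇒ M = (2/5, 0)
M = Y + t·(G−Y) with t = 3/5, so YM:MG = t:(1−t) = 3/5:2/5

YM:MG = 3/2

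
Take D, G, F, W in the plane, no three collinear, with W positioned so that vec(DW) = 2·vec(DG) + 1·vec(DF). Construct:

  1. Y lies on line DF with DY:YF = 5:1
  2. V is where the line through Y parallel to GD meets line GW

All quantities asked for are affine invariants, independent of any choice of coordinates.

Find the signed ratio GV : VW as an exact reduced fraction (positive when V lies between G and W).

GV:VW = 5

Set D = (0, 0), G = (1, 0), F = (0, 1), W = (2, 1); any affine frame gives the same invariant.
1. Y lies on line DF with DY:YF = 5:1 ⇒ Y = (0, 5/6)
2. V is where the line through Y parallel to GD meets line GW ⇒ V = (11/6, 5/6)
V = G + t·(W−G) with t = 5/6, so GV:VW = t:(1−t) = 5/6:1/6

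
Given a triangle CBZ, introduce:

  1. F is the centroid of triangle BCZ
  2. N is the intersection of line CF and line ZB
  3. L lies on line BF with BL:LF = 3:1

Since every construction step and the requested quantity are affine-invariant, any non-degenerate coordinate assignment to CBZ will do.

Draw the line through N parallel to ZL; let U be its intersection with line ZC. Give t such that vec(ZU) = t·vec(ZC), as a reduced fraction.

Choose coordinates C = (0, 0), B = (1, 0), Z = (0, 1).
1. F is the centroid of triangle BCZ ⇒ F = (1/3, 1/3)
2. N is the intersection of line CF and line ZB ⇒ N = (1/2, 1/2)
3. L lies on line BF with BL:LF = 3:1 ⇒ L = (1/2, 1/4)
through N parallel to ZL: direction (1/2, -3/4); meets ZC at U = (0, 5/4)
U = Z + t·(C−Z) with t = -1/4

t = -1/4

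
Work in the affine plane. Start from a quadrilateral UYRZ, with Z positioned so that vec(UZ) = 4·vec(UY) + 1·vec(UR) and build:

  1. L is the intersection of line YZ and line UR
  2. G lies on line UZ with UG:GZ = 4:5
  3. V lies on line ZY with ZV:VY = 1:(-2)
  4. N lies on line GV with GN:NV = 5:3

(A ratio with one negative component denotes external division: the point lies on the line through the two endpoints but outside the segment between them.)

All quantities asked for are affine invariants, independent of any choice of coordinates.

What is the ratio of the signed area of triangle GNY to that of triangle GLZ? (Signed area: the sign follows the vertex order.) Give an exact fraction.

Work in coordinates with U = (0, 0), Y = (1, 0), R = (0, 1), Z = (4, 1).
1. L is the intersection of line YZ and line UR ⇒ L = (0, -1/3)
2. G lies on line UZ with UG:GZ = 4:5 ⇒ G = (16/9, 4/9)
3. V lies on line ZY with ZV:VY = 1:(-2) ⇒ V = (7, 2)
4. N lies on line GV with GN:NV = 5:3 ⇒ N = (121/24, 17/12)
2·[GNY] = -25/36, 2·[GLZ] = 20/27
[GNY]:[GLZ] = -25/36:20/27 = -15/16

[GNY]:[GLZ] = -15/16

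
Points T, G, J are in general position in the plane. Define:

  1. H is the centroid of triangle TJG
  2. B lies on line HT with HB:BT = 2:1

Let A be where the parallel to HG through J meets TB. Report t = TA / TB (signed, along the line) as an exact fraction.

t = 6

Choose coordinates T = (0, 0), G = (1, 0), J = (0, 1).
1. H is the centroid of triangle TJG ⇒ H = (1/3, 1/3)
2. B lies on line HT with HB:BT = 2:1 ⇒ B = (1/9, 1/9)
through J parallel to HG: direction (2/3, -1/3); meets TB at A = (2/3, 2/3)
A = T + t·(B−T) with t = 6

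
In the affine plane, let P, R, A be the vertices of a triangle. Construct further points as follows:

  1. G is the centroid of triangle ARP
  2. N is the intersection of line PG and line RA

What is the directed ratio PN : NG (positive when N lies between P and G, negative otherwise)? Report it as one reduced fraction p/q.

Choose coordinates P = (0, 0), R = (1, 0), A = (0, 1).
1. G is the centroid of triangle ARP ⇒ G = (1/3, 1/3)
2. N is the intersection of line PG and line RA ⇒ N = (1/2, 1/2)
N = P + t·(G−P) with t = 3/2, so PN:NG = t:(1−t) = 3/2:-1/2

PN:NG = -3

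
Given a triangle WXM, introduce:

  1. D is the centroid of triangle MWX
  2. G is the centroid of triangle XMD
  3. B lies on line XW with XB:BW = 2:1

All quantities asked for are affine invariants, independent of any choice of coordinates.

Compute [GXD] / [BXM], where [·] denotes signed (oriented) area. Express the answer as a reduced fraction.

[GXD]:[BXM] = -1/6

Work in coordinates with W = (0, 0), X = (1, 0), M = (0, 1).
1. D is the centroid of triangle MWX ⇒ D = (1/3, 1/3)
2. G is the centroid of triangle XMD ⇒ G = (4/9, 4/9)
3. B lies on line XW with XB:BW = 2:1 ⇒ B = (1/3, 0)
2·[GXD] = -1/9, 2·[BXM] = 2/3
[GXD]:[BXM] = -1/9:2/3 = -1/6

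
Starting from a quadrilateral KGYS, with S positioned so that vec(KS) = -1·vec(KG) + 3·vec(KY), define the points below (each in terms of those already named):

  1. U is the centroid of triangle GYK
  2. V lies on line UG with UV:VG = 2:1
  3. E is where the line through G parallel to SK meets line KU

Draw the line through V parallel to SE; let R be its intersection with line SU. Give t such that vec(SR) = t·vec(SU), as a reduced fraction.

Work in coordinates with K = (0, 0), G = (1, 0), Y = (0, 1), S = (-1, 3).
1. U is the centroid of triangle GYK ⇒ U = (1/3, 1/3)
2. V lies on line UG with UV:VG = 2:1 ⇒ V = (7/9, 1/9)
3. E is where the line through G parallel to SK meets line KU ⇒ E = (3/4, 3/4)
through V parallel to SE: direction (7/4, -9/4); meets SU at R = (-7/45, 59/45)
R = S + t·(U−S) with t = 19/30

t = 19/30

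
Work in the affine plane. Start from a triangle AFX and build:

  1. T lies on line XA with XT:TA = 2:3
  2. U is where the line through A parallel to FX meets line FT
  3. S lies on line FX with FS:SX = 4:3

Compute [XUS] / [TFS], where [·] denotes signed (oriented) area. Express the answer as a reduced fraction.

Choose coordinates A = (0, 0), F = (1, 0), X = (0, 1).
1. T lies on line XA with XT:TA = 2:3 ⇒ T = (0, 3/5)
2. U is where the line through A parallel to FX meets line FT ⇒ U = (-3/2, 3/2)
3. S lies on line FX with FS:SX = 4:3 ⇒ S = (3/7, 4/7)
2·[XUS] = 3/7, 2·[TFS] = 8/35
[XUS]:[TFS] = 3/7:8/35 = 15/8

[XUS]:[TFS] = 15/8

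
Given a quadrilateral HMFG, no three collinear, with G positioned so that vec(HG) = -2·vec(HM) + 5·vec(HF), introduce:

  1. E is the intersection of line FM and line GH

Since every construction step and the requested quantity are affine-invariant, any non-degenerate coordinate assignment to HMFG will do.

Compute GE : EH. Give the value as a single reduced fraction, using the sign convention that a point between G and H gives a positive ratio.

GE:EH = 2

Work in coordinates with H = (0, 0), M = (1, 0), F = (0, 1), G = (-2, 5).
1. E is the intersection of line FM and line GH ⇒ E = (-2/3, 5/3)
E = G + t·(H−G) with t = 2/3, so GE:EH = t:(1−t) = 2/3:1/3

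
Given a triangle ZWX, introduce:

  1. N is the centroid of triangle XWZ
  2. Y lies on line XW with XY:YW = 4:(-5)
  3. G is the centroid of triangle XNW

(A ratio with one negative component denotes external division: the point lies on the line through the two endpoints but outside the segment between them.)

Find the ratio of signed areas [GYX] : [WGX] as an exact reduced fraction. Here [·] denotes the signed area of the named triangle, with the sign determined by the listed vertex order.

Choose coordinates Z = (0, 0), W = (1, 0), X = (0, 1).
1. N is the centroid of triangle XWZ ⇒ N = (1/3, 1/3)
2. Y lies on line XW with XY:YW = 4:(-5) ⇒ Y = (-4, 5)
3. G is the centroid of triangle XNW ⇒ G = (4/9, 4/9)
2·[GYX] = -4/9, 2·[WGX] = -1/9
[GYX]:[WGX] = -4/9:-1/9 = 4

[GYX]:[WGX] = 4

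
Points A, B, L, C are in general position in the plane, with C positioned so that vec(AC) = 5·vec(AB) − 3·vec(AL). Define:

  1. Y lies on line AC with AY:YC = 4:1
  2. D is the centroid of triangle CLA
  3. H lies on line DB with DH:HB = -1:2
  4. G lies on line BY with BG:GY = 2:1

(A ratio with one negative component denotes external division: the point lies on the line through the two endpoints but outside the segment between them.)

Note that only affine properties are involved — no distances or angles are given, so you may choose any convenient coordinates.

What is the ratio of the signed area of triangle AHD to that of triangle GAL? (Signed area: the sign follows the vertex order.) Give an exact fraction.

[AHD]:[GAL] = -2/9

Work in coordinates with A = (0, 0), B = (1, 0), L = (0, 1), C = (5, -3).
1. Y lies on line AC with AY:YC = 4:1 ⇒ Y = (4, -12/5)
2. D is the centroid of triangle CLA ⇒ D = (5/3, -2/3)
3. H lies on line DB with DH:HB = -1:2 ⇒ H = (7/3, -4/3)
4. G lies on line BY with BG:GY = 2:1 ⇒ G = (3, -8/5)
2·[AHD] = 2/3, 2·[GAL] = -3
[AHD]:[GAL] = 2/3:-3 = -2/9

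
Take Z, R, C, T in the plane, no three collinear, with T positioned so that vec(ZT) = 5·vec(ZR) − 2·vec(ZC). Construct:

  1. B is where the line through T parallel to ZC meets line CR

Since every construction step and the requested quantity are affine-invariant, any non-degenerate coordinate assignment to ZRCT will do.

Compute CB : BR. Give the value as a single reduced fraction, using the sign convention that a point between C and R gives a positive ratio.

CB:BR = -5/4

Set Z = (0, 0), R = (1, 0), C = (0, 1), T = (5, -2); any affine frame gives the same invariant.
1. B is where the line through T parallel to ZC meets line CR ⇒ B = (5, -4)
B = C + t·(R−C) with t = 5, so CB:BR = t:(1−t) = 5:-4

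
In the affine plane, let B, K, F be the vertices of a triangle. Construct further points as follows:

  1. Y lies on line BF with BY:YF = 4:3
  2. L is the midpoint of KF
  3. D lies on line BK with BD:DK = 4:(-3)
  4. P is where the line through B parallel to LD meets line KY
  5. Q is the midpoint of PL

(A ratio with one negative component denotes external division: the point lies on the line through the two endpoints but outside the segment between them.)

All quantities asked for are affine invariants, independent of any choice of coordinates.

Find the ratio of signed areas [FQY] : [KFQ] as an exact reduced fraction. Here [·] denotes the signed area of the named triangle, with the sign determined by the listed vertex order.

[FQY]:[KFQ] = 11/2

Work in coordinates with B = (0, 0), K = (1, 0), F = (0, 1).
1. Y lies on line BF with BY:YF = 4:3 ⇒ Y = (0, 4/7)
2. L is the midpoint of KF ⇒ L = (1/2, 1/2)
3. D lies on line BK with BD:DK = 4:(-3) ⇒ D = (4, 0)
4. P is where the line through B parallel to LD meets line KY ⇒ P = (4/3, -4/21)
5. Q is the midpoint of PL ⇒ Q = (11/12, 13/84)
2·[FQY] = -11/28, 2·[KFQ] = -1/14
[FQY]:[KFQ] = -11/28:-1/14 = 11/2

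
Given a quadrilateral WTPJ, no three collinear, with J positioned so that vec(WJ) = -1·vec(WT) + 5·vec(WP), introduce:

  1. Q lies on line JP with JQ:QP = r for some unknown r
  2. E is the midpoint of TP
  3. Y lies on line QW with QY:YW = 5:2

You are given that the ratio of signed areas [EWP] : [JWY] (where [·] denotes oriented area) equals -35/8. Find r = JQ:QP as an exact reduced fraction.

Choose coordinates W = (0, 0), T = (1, 0), P = (0, 1), J = (-1, 5).
1. With JQ:QP = r, write λ = r/(r+1) so Q = J + λ·(P−J); Q is affine-linear in λ
2. E is the midpoint of TP ⇒ E = (1/2, 1/2)
3. Y lies on line QW with QY:YW = 5:2 ⇒ Y is an affine combination of earlier points and hence also affine-linear in λ
Every point depending on Q is an affine combination of Q and λ-independent points, so each such coordinate is linear in λ; the λ² term in each signed area is a multiple of (P−J)×(P−J) = 0, so 2·[EWP] and 2·[JWY] are each linear in λ. Evaluating at λ=0 and λ=1:
  2·[EWP] = -1/2,   2·[JWY] = 2/7·λ
So [EWP]:[JWY] = (-1/2) / (2/7·λ). Setting this equal to -35/8:
  -1/2 = -35/8·(2/7·λ)  ⇒  λ = 2/5
Then r = λ/(1−λ) = (2/5)/(3/5) = 2/3. Check: with r = 2/3, Q = (-3/5, 17/5) and [EWP]:[JWY] = -35/8 as required.

r = 2/3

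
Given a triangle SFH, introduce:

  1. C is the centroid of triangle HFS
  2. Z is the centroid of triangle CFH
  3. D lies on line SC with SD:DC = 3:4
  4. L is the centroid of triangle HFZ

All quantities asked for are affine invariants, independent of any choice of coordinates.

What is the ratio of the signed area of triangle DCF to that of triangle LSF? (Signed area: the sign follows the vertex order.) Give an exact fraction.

Choose coordinates S = (0, 0), F = (1, 0), H = (0, 1).
1. C is the centroid of triangle HFS ⇒ C = (1/3, 1/3)
2. Z is the centroid of triangle CFH ⇒ Z = (4/9, 4/9)
3. D lies on line SC with SD:DC = 3:4 ⇒ D = (1/7, 1/7)
4. L is the centroid of triangle HFZ ⇒ L = (13/27, 13/27)
2·[DCF] = -4/21, 2·[LSF] = 13/27
[DCF]:[LSF] = -4/21:13/27 = -36/91

[DCF]:[LSF] = -36/91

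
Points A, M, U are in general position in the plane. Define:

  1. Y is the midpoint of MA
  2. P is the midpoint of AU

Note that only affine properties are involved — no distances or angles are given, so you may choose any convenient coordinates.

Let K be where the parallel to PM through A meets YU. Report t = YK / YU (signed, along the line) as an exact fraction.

Assign A = (0, 0), M = (1, 0), U = (0, 1) — the answer is frame-independent, so this choice is without loss of generality.
1. Y is the midpoint of MA ⇒ Y = (1/2, 0)
2. P is the midpoint of AU ⇒ P = (0, 1/2)
through A parallel to PM: direction (1, -1/2); meets YU at K = (2/3, -1/3)
K = Y + t·(U−Y) with t = -1/3

t = -1/3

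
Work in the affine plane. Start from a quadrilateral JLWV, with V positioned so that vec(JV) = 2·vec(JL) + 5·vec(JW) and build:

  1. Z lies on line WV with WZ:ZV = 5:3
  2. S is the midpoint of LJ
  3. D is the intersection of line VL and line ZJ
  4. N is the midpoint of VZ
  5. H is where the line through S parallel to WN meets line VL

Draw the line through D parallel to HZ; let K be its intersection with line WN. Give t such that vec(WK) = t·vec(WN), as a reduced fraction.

t = 203/143

Work in coordinates with J = (0, 0), L = (1, 0), W = (0, 1), V = (2, 5).
1. Z lies on line WV with WZ:ZV = 5:3 ⇒ Z = (5/4, 7/2)
2. S is the midpoint of LJ ⇒ S = (1/2, 0)
3. D is the intersection of line VL and line ZJ ⇒ D = (25/11, 70/11)
4. N is the midpoint of VZ ⇒ N = (13/8, 17/4)
5. H is where the line through S parallel to WN meets line VL ⇒ H = (4/3, 5/3)
through D parallel to HZ: direction (-1/12, 11/6); meets WN at K = (203/88, 247/44)
K = W + t·(N−W) with t = 203/143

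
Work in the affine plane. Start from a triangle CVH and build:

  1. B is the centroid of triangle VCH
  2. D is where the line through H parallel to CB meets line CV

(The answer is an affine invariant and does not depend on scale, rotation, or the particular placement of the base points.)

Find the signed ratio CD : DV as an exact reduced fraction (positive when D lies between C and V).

Set C = (0, 0), V = (1, 0), H = (0, 1); any affine frame gives the same invariant.
1. B is the centroid of triangle VCH ⇒ B = (1/3, 1/3)
2. D is where the line through H parallel to CB meets line CV ⇒ D = (-1, 0)
D = C + t·(V−C) with t = -1, so CD:DV = t:(1−t) = -1:2

CD:DV = -1/2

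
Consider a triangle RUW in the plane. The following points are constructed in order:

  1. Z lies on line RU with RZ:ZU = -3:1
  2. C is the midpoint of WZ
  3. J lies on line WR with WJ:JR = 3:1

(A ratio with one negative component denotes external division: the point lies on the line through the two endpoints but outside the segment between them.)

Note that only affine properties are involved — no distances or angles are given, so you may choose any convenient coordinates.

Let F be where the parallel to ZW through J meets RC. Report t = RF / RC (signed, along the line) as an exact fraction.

t = 1/4

Assign R = (0, 0), U = (1, 0), W = (0, 1) — the answer is frame-independent, so this choice is without loss of generality.
1. Z lies on line RU with RZ:ZU = -3:1 ⇒ Z = (3/2, 0)
2. C is the midpoint of WZ ⇒ C = (3/4, 1/2)
3. J lies on line WR with WJ:JR = 3:1 ⇒ J = (0, 1/4)
through J parallel to ZW: direction (-3/2, 1); meets RC at F = (3/16, 1/8)
F = R + t·(C−R) with t = 1/4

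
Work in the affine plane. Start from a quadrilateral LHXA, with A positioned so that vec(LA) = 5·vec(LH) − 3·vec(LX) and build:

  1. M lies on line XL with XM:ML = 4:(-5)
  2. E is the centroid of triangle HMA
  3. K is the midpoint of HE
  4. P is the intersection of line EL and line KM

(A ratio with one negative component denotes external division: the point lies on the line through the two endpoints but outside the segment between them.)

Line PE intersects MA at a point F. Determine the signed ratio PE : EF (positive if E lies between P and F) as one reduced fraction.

Assign L = (0, 0), H = (1, 0), X = (0, 1), A = (5, -3) — the answer is frame-independent, so this choice is without loss of generality.
1. M lies on line XL with XM:ML = 4:(-5) ⇒ M = (0, 5)
2. E is the centroid of triangle HMA ⇒ E = (2, 2/3)
3. K is the midpoint of HE ⇒ K = (3/2, 1/3)
4. P is the intersection of line EL and line KM ⇒ P = (45/31, 15/31)
line PE meets MA at F = (75/29, 25/29)
E = P + t·(F−P) with t = 29/60, so PE:EF = 29/60:31/60

PE:EF = 29/31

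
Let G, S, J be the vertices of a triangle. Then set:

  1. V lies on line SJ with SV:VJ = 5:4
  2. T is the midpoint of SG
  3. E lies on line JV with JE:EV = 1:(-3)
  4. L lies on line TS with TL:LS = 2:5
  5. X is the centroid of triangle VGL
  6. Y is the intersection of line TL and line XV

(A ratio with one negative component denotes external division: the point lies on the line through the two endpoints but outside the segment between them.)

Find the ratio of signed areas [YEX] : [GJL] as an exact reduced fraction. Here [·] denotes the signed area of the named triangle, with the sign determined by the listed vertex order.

Choose coordinates G = (0, 0), S = (1, 0), J = (0, 1).
1. V lies on line SJ with SV:VJ = 5:4 ⇒ V = (4/9, 5/9)
2. T is the midpoint of SG ⇒ T = (1/2, 0)
3. E lies on line JV with JE:EV = 1:(-3) ⇒ E = (-2/9, 11/9)
4. L lies on line TS with TL:LS = 2:5 ⇒ L = (9/14, 0)
5. X is the centroid of triangle VGL ⇒ X = (137/378, 5/27)
6. Y is the intersection of line TL and line XV ⇒ Y = (9/28, 0)
2·[YEX] = -19/126, 2·[GJL] = -9/14
[YEX]:[GJL] = -19/126:-9/14 = 19/81

[YEX]:[GJL] = 19/81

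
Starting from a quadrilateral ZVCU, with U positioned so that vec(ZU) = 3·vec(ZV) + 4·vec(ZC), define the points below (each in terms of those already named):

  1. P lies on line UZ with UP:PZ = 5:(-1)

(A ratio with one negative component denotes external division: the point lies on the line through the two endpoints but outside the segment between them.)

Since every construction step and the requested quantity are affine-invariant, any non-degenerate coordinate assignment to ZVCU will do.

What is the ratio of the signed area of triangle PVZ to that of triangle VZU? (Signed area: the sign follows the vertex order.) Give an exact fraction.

Assign Z = (0, 0), V = (1, 0), C = (0, 1), U = (3, 4) — the answer is frame-independent, so this choice is without loss of generality.
1. P lies on line UZ with UP:PZ = 5:(-1) ⇒ P = (-3/4, -1)
2·[PVZ] = 1, 2·[VZU] = -4
[PVZ]:[VZU] = 1:-4 = -1/4

[PVZ]:[VZU] = -1/4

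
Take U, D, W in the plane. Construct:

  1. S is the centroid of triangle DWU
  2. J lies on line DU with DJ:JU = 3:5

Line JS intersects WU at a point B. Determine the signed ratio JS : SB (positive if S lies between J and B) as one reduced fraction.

JS:SB = 7/8

Choose coordinates U = (0, 0), D = (1, 0), W = (0, 1).
1. S is the centroid of triangle DWU ⇒ S = (1/3, 1/3)
2. J lies on line DU with DJ:JU = 3:5 ⇒ J = (5/8, 0)
line JS meets WU at B = (0, 5/7)
S = J + t·(B−J) with t = 7/15, so JS:SB = 7/15:8/15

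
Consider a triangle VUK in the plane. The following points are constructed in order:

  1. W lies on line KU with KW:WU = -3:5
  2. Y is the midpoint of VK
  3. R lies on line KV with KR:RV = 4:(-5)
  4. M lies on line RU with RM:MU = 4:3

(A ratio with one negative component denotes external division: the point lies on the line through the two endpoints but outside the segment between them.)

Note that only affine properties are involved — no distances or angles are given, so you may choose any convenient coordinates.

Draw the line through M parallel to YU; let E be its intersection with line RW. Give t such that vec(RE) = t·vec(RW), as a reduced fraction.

t = 72/91

Set V = (0, 0), U = (1, 0), K = (0, 1); any affine frame gives the same invariant.
1. W lies on line KU with KW:WU = -3:5 ⇒ W = (-3/2, 5/2)
2. Y is the midpoint of VK ⇒ Y = (0, 1/2)
3. R lies on line KV with KR:RV = 4:(-5) ⇒ R = (0, 5)
4. M lies on line RU with RM:MU = 4:3 ⇒ M = (4/7, 15/7)
through M parallel to YU: direction (1, -1/2); meets RW at E = (-108/91, 275/91)
E = R + t·(W−R) with t = 72/91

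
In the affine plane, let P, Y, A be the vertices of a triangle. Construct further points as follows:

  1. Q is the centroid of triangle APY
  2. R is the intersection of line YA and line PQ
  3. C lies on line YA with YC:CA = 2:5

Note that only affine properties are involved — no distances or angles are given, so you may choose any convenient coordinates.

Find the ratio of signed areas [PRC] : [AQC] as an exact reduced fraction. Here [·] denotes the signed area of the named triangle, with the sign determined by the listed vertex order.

[PRC]:[AQC] = -9/10

Choose coordinates P = (0, 0), Y = (1, 0), A = (0, 1).
1. Q is the centroid of triangle APY ⇒ Q = (1/3, 1/3)
2. R is the intersection of line YA and line PQ ⇒ R = (1/2, 1/2)
3. C lies on line YA with YC:CA = 2:5 ⇒ C = (5/7, 2/7)
2·[PRC] = -3/14, 2·[AQC] = 5/21
[PRC]:[AQC] = -3/14:5/21 = -9/10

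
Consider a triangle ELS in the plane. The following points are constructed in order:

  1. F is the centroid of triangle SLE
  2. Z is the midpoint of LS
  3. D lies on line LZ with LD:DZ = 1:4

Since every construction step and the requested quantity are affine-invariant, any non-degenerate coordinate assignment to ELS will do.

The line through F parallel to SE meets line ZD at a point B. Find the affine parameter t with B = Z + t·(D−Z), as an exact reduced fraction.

Set E = (0, 0), L = (1, 0), S = (0, 1); any affine frame gives the same invariant.
1. F is the centroid of triangle SLE ⇒ F = (1/3, 1/3)
2. Z is the midpoint of LS ⇒ Z = (1/2, 1/2)
3. D lies on line LZ with LD:DZ = 1:4 ⇒ D = (9/10, 1/10)
through F parallel to SE: direction (0, -1); meets ZD at B = (1/3, 2/3)
B = Z + t·(D−Z) with t = -5/12

t = -5/12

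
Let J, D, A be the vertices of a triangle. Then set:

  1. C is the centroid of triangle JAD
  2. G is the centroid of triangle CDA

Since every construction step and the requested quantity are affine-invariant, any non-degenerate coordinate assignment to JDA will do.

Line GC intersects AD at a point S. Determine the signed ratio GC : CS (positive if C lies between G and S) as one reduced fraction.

GC:CS = -2/3

Set J = (0, 0), D = (1, 0), A = (0, 1); any affine frame gives the same invariant.
1. C is the centroid of triangle JAD ⇒ C = (1/3, 1/3)
2. G is the centroid of triangle CDA ⇒ G = (4/9, 4/9)
line GC meets AD at S = (1/2, 1/2)
C = G + t·(S−G) with t = -2, so GC:CS = -2:3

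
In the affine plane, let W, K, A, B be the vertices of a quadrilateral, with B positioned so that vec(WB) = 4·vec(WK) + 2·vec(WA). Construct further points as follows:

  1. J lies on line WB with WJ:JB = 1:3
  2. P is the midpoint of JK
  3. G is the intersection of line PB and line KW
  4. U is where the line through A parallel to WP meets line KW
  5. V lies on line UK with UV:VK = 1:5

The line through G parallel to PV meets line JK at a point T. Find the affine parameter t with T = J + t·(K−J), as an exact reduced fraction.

Work in coordinates with W = (0, 0), K = (1, 0), A = (0, 1), B = (4, 2).
1. J lies on line WB with WJ:JB = 1:3 ⇒ J = (1, 1/2)
2. P is the midpoint of JK ⇒ P = (1, 1/4)
3. G is the intersection of line PB and line KW ⇒ G = (4/7, 0)
4. U is where the line through A parallel to WP meets line KW ⇒ U = (-4, 0)
5. V lies on line UK with UV:VK = 1:5 ⇒ V = (-19/6, 0)
through G parallel to PV: direction (-25/6, -1/4); meets JK at T = (1, 9/350)
T = J + t·(K−J) with t = 166/175

t = 166/175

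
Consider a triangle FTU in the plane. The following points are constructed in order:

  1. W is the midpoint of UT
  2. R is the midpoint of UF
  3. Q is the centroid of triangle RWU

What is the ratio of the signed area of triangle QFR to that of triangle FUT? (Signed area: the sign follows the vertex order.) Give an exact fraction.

[QFR]:[FUT] = 1/12

Assign F = (0, 0), T = (1, 0), U = (0, 1) — the answer is frame-independent, so this choice is without loss of generality.
1. W is the midpoint of UT ⇒ W = (1/2, 1/2)
2. R is the midpoint of UF ⇒ R = (0, 1/2)
3. Q is the centroid of triangle RWU ⇒ Q = (1/6, 2/3)
2·[QFR] = -1/12, 2·[FUT] = -1
[QFR]:[FUT] = -1/12:-1 = 1/12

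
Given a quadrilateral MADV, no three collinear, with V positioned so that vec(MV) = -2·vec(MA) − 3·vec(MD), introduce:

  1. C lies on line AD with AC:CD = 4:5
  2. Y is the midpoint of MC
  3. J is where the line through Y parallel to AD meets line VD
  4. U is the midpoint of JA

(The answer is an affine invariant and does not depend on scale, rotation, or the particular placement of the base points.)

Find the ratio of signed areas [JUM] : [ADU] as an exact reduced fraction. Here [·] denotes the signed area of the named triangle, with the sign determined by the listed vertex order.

[JUM]:[ADU] = -4/3

Work in coordinates with M = (0, 0), A = (1, 0), D = (0, 1), V = (-2, -3).
1. C lies on line AD with AC:CD = 4:5 ⇒ C = (5/9, 4/9)
2. Y is the midpoint of MC ⇒ Y = (5/18, 2/9)
3. J is where the line through Y parallel to AD meets line VD ⇒ J = (-1/6, 2/3)
4. U is the midpoint of JA ⇒ U = (5/12, 1/3)
2·[JUM] = -1/3, 2·[ADU] = 1/4
[JUM]:[ADU] = -1/3:1/4 = -4/3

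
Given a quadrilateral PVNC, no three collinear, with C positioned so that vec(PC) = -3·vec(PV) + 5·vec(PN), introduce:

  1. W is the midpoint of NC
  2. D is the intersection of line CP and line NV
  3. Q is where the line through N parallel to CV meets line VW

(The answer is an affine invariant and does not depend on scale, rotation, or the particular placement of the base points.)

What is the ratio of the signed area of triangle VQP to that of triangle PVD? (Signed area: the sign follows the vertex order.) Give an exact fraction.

[VQP]:[PVD] = 12/5

Work in coordinates with P = (0, 0), V = (1, 0), N = (0, 1), C = (-3, 5).
1. W is the midpoint of NC ⇒ W = (-3/2, 3)
2. D is the intersection of line CP and line NV ⇒ D = (-3/2, 5/2)
3. Q is where the line through N parallel to CV meets line VW ⇒ Q = (-4, 6)
2·[VQP] = 6, 2·[PVD] = 5/2
[VQP]:[PVD] = 6:5/2 = 12/5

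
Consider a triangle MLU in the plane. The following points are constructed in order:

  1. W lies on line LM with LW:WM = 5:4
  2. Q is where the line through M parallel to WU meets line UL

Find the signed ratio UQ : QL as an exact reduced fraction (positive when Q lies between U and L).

Choose coordinates M = (0, 0), L = (1, 0), U = (0, 1).
1. W lies on line LM with LW:WM = 5:4 ⇒ W = (4/9, 0)
2. Q is where the line through M parallel to WU meets line UL ⇒ Q = (-4/5, 9/5)
Q = U + t·(L−U) with t = -4/5, so UQ:QL = t:(1−t) = -4/5:9/5

UQ:QL = -4/9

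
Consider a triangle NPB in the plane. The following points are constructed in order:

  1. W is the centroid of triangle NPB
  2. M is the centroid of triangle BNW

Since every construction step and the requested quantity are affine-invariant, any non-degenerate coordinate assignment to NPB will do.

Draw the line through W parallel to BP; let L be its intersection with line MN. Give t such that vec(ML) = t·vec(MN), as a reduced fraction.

Set N = (0, 0), P = (1, 0), B = (0, 1); any affine frame gives the same invariant.
1. W is the centroid of triangle NPB ⇒ W = (1/3, 1/3)
2. M is the centroid of triangle BNW ⇒ M = (1/9, 4/9)
through W parallel to BP: direction (1, -1); meets MN at L = (2/15, 8/15)
L = M + t·(N−M) with t = -1/5

t = -1/5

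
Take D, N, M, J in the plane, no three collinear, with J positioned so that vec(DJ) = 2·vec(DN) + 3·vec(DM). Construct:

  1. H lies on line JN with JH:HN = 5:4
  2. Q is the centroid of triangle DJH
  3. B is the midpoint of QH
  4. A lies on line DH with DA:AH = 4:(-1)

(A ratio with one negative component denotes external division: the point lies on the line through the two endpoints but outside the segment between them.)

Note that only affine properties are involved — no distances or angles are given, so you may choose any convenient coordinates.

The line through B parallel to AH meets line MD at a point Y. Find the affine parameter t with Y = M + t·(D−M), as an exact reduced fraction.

t = 21/26

Work in coordinates with D = (0, 0), N = (1, 0), M = (0, 1), J = (2, 3).
1. H lies on line JN with JH:HN = 5:4 ⇒ H = (13/9, 4/3)
2. Q is the centroid of triangle DJH ⇒ Q = (31/27, 13/9)
3. B is the midpoint of QH ⇒ B = (35/27, 25/18)
4. A lies on line DH with DA:AH = 4:(-1) ⇒ A = (52/27, 16/9)
through B parallel to AH: direction (-13/27, -4/9); meets MD at Y = (0, 5/26)
Y = M + t·(D−M) with t = 21/26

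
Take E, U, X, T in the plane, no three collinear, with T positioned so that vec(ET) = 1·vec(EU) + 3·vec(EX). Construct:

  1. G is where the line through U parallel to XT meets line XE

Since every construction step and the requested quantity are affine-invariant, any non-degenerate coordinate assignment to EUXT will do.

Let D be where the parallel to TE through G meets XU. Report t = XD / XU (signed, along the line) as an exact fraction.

t = 3/4

Set E = (0, 0), U = (1, 0), X = (0, 1), T = (1, 3); any affine frame gives the same invariant.
1. G is where the line through U parallel to XT meets line XE ⇒ G = (0, -2)
through G parallel to TE: direction (-1, -3); meets XU at D = (3/4, 1/4)
D = X + t·(U−X) with t = 3/4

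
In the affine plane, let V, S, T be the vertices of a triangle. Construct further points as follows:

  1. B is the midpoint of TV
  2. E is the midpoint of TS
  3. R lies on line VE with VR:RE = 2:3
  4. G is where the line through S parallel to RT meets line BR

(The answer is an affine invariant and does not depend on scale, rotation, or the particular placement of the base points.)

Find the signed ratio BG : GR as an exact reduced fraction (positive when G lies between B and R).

Set V = (0, 0), S = (1, 0), T = (0, 1); any affine frame gives the same invariant.
1. B is the midpoint of TV ⇒ B = (0, 1/2)
2. E is the midpoint of TS ⇒ E = (1/2, 1/2)
3. R lies on line VE with VR:RE = 2:3 ⇒ R = (1/5, 1/5)
4. G is where the line through S parallel to RT meets line BR ⇒ G = (7/5, -8/5)
G = B + t·(R−B) with t = 7, so BG:GR = t:(1−t) = 7:-6

BG:GR = -7/6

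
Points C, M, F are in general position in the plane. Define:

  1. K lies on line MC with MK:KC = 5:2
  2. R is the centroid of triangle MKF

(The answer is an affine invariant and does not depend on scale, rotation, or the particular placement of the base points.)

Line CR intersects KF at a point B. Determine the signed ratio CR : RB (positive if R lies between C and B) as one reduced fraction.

CR:RB = -11/5

Assign C = (0, 0), M = (1, 0), F = (0, 1) — the answer is frame-independent, so this choice is without loss of generality.
1. K lies on line MC with MK:KC = 5:2 ⇒ K = (2/7, 0)
2. R is the centroid of triangle MKF ⇒ R = (3/7, 1/3)
line CR meets KF at B = (18/77, 2/11)
R = C + t·(B−C) with t = 11/6, so CR:RB = 11/6:-5/6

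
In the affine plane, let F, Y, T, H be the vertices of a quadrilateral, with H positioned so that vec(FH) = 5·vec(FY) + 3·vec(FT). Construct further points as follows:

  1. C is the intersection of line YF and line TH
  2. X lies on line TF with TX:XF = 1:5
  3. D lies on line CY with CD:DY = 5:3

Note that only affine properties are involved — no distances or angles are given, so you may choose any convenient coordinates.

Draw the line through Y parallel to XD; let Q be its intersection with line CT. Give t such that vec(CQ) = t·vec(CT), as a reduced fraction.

t = 28/17

Set F = (0, 0), Y = (1, 0), T = (0, 1), H = (5, 3); any affine frame gives the same invariant.
1. C is the intersection of line YF and line TH ⇒ C = (-5/2, 0)
2. X lies on line TF with TX:XF = 1:5 ⇒ X = (0, 5/6)
3. D lies on line CY with CD:DY = 5:3 ⇒ D = (-5/16, 0)
through Y parallel to XD: direction (-5/16, -5/6); meets CT at Q = (55/34, 28/17)
Q = C + t·(T−C) with t = 28/17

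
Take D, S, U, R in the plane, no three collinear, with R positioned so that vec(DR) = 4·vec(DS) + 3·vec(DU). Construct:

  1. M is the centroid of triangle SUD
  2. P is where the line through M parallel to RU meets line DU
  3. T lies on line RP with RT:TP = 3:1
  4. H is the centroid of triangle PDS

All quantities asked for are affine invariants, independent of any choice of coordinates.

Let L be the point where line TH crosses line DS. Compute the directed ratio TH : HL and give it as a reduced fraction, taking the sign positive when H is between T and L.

Work in coordinates with D = (0, 0), S = (1, 0), U = (0, 1), R = (4, 3).
1. M is the centroid of triangle SUD ⇒ M = (1/3, 1/3)
2. P is where the line through M parallel to RU meets line DU ⇒ P = (0, 1/6)
3. T lies on line RP with RT:TP = 3:1 ⇒ T = (1, 7/8)
4. H is the centroid of triangle PDS ⇒ H = (1/3, 1/18)
line TH meets DS at L = (17/59, 0)
H = T + t·(L−T) with t = 59/63, so TH:HL = 59/63:4/63

TH:HL = 59/4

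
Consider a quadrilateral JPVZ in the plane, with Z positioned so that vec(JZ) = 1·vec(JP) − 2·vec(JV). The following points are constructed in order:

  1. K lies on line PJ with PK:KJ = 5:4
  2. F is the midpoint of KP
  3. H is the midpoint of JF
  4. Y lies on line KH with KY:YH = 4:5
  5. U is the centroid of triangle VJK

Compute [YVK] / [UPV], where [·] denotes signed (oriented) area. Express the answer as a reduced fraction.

[YVK]:[UPV] = -1/14

Choose coordinates J = (0, 0), P = (1, 0), V = (0, 1), Z = (1, -2).
1. K lies on line PJ with PK:KJ = 5:4 ⇒ K = (4/9, 0)
2. F is the midpoint of KP ⇒ F = (13/18, 0)
3. H is the midpoint of JF ⇒ H = (13/36, 0)
4. Y lies on line KH with KY:YH = 4:5 ⇒ Y = (11/27, 0)
5. U is the centroid of triangle VJK ⇒ U = (4/27, 1/3)
2·[YVK] = -1/27, 2·[UPV] = 14/27
[YVK]:[UPV] = -1/27:14/27 = -1/14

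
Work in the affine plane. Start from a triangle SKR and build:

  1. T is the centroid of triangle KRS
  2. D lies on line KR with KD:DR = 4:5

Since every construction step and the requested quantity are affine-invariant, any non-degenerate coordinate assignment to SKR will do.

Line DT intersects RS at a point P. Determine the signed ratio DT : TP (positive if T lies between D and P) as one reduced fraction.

DT:TP = 2/3

Choose coordinates S = (0, 0), K = (1, 0), R = (0, 1).
1. T is the centroid of triangle KRS ⇒ T = (1/3, 1/3)
2. D lies on line KR with KD:DR = 4:5 ⇒ D = (5/9, 4/9)
line DT meets RS at P = (0, 1/6)
T = D + t·(P−D) with t = 2/5, so DT:TP = 2/5:3/5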